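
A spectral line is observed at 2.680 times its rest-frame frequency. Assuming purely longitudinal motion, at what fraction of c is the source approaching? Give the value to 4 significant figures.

β ≈ 0.7556

f_obs/f_src = √((1+β)/(1−β)) = 2.680  ⇒  (1+β)/(1−β) = 7.18240
β = |1 − D²|/(1 + D²) = |1 − 7.18240|/(1 + 7.18240) = 0.7556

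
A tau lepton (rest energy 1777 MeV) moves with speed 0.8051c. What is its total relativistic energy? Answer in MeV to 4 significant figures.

E ≈ 2996 MeV

γ = 1/√(1 − 0.8051²) = 1.68595
E = γm₀c² = 1.68595 × 1777 MeV = 2996 MeV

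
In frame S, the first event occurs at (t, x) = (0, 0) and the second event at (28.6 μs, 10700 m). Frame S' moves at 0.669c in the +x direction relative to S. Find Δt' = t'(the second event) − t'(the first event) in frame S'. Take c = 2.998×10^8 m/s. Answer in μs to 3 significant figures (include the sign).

γ = 1/√(1 − 0.669²) = 1.3454
Δt' = γ(Δt − vΔx/c²) = 1.3454 × (28.6 μs − 0.669×10700 m / (2.998×10^8 m/s))
= 1.3454 × (4.7231 μs) = 6.35 μs

Δt' ≈ 6.35 μs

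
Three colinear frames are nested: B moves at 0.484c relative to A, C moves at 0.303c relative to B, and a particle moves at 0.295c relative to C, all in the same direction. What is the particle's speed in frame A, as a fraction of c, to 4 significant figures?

Compose boost 2: (0.303 + 0.484)/(1 + 0.303×0.484) = 0.7870/1.14665 = 0.686346
Compose boost 3: (0.295 + 0.686346)/(1 + 0.295×0.686346) = 0.981346/1.20247 = 0.8161

u ≈ 0.8161c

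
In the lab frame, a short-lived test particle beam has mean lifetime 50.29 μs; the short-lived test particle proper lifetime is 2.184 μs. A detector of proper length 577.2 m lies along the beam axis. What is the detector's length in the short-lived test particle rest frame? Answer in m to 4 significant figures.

Time dilation ⇒ γ = Δt/τ₀ = 50.29/2.184 = 23.0266
Length contraction: L = L₀/γ = 577.2/23.0266 = 25.07 m

L ≈ 25.07 m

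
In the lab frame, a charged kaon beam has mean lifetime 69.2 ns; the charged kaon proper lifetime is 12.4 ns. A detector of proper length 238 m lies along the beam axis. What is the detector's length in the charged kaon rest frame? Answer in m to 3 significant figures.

Time dilation ⇒ γ = Δt/τ₀ = 69.2/12.4 = 5.5806
Length contraction: L = L₀/γ = 238/5.5806 = 42.6 m

L ≈ 42.6 m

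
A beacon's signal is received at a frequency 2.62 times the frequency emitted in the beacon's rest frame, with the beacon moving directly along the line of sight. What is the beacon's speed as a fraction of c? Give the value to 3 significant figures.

β ≈ 0.746

f_obs/f_src = √((1+β)/(1−β)) = 2.62  ⇒  (1+β)/(1−β) = 6.8644
β = |1 − D²|/(1 + D²) = |1 − 6.8644|/(1 + 6.8644) = 0.746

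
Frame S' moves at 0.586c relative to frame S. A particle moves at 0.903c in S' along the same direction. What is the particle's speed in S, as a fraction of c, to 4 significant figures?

u ≈ 0.9737c

Relativistic velocity addition: u = (u' + v)/(1 + u'v/c²)
= (0.903 + 0.586)/(1 + 0.903×0.586) = 1.489/1.52916 = 0.9737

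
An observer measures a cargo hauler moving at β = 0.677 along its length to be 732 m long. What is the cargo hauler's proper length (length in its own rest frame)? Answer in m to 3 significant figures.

γ = 1/√(1 − 0.677²) = 1.3587
L₀ = γL = 1.3587 × 732 = 995 m

L₀ ≈ 995 m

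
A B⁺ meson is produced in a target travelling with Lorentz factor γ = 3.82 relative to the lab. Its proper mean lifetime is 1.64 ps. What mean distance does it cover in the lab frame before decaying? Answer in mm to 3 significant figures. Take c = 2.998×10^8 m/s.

β = √(1 − 1/γ²) = √(1 − 1/3.82²) = 0.96513
Dilated lifetime: Δt = γτ₀ = 3.82 × 1.64 ps = 6.2648 ps
d = vΔt = 0.96513c × 6.2648 ps = 2.8935×10^8 m/s × 6.2648×10^-12 s = 1.81 mm

d ≈ 1.81 mm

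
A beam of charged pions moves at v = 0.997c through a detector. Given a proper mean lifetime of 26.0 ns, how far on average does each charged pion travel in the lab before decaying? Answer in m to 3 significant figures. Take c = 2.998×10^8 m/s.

γ = 1/√(1 − 0.997²) = 12.920
Dilated lifetime: Δt = γτ₀ = 12.920 × 26.0 ns = 335.91 ns
d = vΔt = 0.997c × 335.91 ns = 2.9890×10^8 m/s × 3.3591×10^-7 s = 100 m

d ≈ 100 m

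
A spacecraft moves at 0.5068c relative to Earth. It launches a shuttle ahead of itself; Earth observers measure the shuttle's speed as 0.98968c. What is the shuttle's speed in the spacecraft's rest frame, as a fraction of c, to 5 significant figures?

Inverse velocity addition: u' = (u − v)/(1 − uv/c²)
= (0.98968 − 0.5068)/(1 − 0.98968×0.5068) = 0.48288/0.4984302 = 0.96880

u' ≈ 0.96880c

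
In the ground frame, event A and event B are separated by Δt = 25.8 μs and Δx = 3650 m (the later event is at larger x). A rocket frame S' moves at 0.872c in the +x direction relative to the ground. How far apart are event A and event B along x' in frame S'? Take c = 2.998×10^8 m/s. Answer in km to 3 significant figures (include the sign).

Δx' ≈ -6.32 km

γ = 1/√(1 − 0.872²) = 2.0429
Δx' = γ(Δx − vΔt) = 2.0429 × (3650 m − 0.872×(2.998×10^8 m/s)×25.8×10^-6 s)
= 2.0429 × (-3094.8 m) = -6.32 km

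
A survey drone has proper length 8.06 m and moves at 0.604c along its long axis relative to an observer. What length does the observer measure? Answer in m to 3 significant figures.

L ≈ 6.42 m

γ = 1/√(1 − 0.604²) = 1.2547
Length contraction: L = L₀/γ = 8.06/1.2547 = 6.42 m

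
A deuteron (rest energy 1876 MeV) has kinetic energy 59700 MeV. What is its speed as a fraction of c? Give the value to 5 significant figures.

β ≈ 0.99954

γ = 1 + K/(m₀c²) = 1 + 59700/1876 = 32.82303
β = √(1 − 1/γ²) = 0.99954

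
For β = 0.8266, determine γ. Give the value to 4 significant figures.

γ ≈ 1.777

γ = 1/√(1 − β²) = 1/√(1 − 0.8266²) = 1/√(0.316732) = 1.777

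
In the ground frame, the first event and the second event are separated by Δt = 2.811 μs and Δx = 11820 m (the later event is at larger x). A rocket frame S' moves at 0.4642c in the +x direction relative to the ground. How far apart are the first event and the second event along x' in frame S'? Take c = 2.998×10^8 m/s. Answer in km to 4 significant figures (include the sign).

Δx' ≈ 12.90 km

γ = 1/√(1 − 0.4642²) = 1.12901
Δx' = γ(Δx − vΔt) = 1.12901 × (11820 m − 0.4642×(2.998×10^8 m/s)×2.811×10^-6 s)
= 1.12901 × (11428.8 m) = 12.90 km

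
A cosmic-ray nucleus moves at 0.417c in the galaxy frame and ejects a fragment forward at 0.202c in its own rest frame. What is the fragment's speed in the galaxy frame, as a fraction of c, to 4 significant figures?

Compose boost 2: (0.202 + 0.417)/(1 + 0.202×0.417) = 0.6190/1.08423 = 0.5709

u ≈ 0.5709c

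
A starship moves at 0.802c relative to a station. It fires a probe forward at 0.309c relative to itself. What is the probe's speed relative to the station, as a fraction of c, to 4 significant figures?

u ≈ 0.8904c

Relativistic velocity addition: u = (u' + v)/(1 + u'v/c²)
= (0.309 + 0.802)/(1 + 0.309×0.802) = 1.111/1.24782 = 0.8904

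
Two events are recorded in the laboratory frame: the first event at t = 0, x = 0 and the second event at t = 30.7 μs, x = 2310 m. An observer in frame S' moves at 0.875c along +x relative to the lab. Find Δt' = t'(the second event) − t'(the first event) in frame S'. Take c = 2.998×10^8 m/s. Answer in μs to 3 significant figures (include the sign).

γ = 1/√(1 − 0.875²) = 2.0656
Δt' = γ(Δt − vΔx/c²) = 2.0656 × (30.7 μs − 0.875×2310 m / (2.998×10^8 m/s))
= 2.0656 × (23.958 μs) = 49.5 μs

Δt' ≈ 49.5 μs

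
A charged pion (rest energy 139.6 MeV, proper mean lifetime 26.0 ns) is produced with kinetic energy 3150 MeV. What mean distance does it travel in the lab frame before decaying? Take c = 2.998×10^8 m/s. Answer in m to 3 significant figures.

d ≈ 184 m

γ = 1 + K/(m₀c²) = 1 + 3150/139.6 = 23.564
β = √(1 − 1/γ²) = 0.99910
Dilated lifetime: γτ₀ = 23.564 × 26.0 ns = 612.68 ns
d = βc·γτ₀ = 0.99910 × (2.998×10^8 m/s) × 6.1268×10^-7 s = 184 m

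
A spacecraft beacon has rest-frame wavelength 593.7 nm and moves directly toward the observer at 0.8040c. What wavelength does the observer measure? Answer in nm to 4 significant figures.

Relativistic Doppler: λ_obs = λ_src √((1−β)/(1+β))
= 593.7 × √(0.196000/1.80400) = 593.7 × 0.329617 = 195.7 nm

λ_obs ≈ 195.7 nm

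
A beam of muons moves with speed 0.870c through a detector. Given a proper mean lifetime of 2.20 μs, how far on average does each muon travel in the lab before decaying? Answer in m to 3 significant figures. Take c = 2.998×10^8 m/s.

γ = 1/√(1 − 0.870²) = 2.0282
Dilated lifetime: Δt = γτ₀ = 2.0282 × 2.20 μs = 4.4620 μs
d = vΔt = 0.870c × 4.4620 μs = 2.6083×10^8 m/s × 4.4620×10^-6 s = 1160 m

d ≈ 1160 m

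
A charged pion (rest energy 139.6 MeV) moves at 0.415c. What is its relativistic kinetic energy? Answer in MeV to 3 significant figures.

K ≈ 13.8 MeV

γ = 1/√(1 − 0.415²) = 1.0991
K = (γ − 1)m₀c² = (1.0991 − 1) × 139.6 MeV = 0.099117 × 139.6 MeV = 13.8 MeV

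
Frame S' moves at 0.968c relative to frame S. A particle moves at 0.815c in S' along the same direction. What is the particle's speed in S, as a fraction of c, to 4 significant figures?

u ≈ 0.9967c

Relativistic velocity addition: u = (u' + v)/(1 + u'v/c²)
= (0.815 + 0.968)/(1 + 0.815×0.968) = 1.783/1.78892 = 0.9967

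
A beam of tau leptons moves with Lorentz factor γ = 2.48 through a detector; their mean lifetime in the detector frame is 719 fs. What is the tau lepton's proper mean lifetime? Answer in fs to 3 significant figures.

τ₀ ≈ 290 fs

γ = 2.48 (given)
Proper time: τ₀ = Δt/γ = 719/2.48 = 290 fs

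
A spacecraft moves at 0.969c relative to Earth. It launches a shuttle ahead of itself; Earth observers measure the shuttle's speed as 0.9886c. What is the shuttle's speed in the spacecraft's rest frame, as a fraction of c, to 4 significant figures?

Inverse velocity addition: u' = (u − v)/(1 − uv/c²)
= (0.9886 − 0.969)/(1 − 0.9886×0.969) = 0.01960/0.0420466 = 0.4661

u' ≈ 0.4661c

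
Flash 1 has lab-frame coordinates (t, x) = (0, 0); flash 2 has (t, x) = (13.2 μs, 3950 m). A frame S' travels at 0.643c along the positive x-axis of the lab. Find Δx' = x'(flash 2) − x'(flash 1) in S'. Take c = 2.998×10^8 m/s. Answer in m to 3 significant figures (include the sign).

Δx' ≈ 1840 m

γ = 1/√(1 − 0.643²) = 1.3057
Δx' = γ(Δx − vΔt) = 1.3057 × (3950 m − 0.643×(2.998×10^8 m/s)×13.2×10^-6 s)
= 1.3057 × (1405.4 m) = 1840 m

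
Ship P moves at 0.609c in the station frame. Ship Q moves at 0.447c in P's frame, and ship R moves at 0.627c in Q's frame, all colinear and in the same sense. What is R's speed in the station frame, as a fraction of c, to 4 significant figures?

u ≈ 0.9583c

Compose boost 2: (0.447 + 0.609)/(1 + 0.447×0.609) = 1.056/1.27222 = 0.830043
Compose boost 3: (0.627 + 0.830043)/(1 + 0.627×0.830043) = 1.45704/1.52044 = 0.9583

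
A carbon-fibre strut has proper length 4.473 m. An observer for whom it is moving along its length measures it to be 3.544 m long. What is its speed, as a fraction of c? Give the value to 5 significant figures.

γ = L₀/L = 4.473/3.544 = 1.262133
β = √(1 − 1/γ²) = 0.61012

β ≈ 0.61012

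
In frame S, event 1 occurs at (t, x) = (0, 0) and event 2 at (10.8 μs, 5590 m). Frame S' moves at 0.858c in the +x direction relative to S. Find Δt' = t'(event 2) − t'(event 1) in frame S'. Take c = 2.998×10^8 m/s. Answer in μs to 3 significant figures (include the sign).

γ = 1/√(1 − 0.858²) = 1.9469
Δt' = γ(Δt − vΔx/c²) = 1.9469 × (10.8 μs − 0.858×5590 m / (2.998×10^8 m/s))
= 1.9469 × (-5.1981 μs) = -10.1 μs

Δt' ≈ -10.1 μs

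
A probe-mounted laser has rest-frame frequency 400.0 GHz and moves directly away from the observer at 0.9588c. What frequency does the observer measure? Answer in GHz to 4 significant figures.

Relativistic Doppler: f_obs = f_src √((1−β)/(1+β))
= 400.0 × √(0.0412000/1.95880) = 400.0 × 0.145029 = 58.01 GHz

f_obs ≈ 58.01 GHz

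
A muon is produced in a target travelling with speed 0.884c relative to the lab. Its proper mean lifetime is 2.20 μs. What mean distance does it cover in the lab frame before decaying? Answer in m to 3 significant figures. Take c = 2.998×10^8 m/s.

d ≈ 1250 m

γ = 1/√(1 − 0.884²) = 2.1391
Dilated lifetime: Δt = γτ₀ = 2.1391 × 2.20 μs = 4.7060 μs
d = vΔt = 0.884c × 4.7060 μs = 2.6502×10^8 m/s × 4.7060×10^-6 s = 1250 m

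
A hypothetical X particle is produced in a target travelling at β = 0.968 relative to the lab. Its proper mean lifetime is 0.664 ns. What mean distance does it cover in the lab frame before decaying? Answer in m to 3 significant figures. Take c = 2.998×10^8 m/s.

γ = 1/√(1 − 0.968²) = 3.9849
Dilated lifetime: Δt = γτ₀ = 3.9849 × 0.664 ns = 2.6459 ns
d = vΔt = 0.968c × 2.6459 ns = 2.9021×10^8 m/s × 2.6459×10^-9 s = 0.768 m

d ≈ 0.768 m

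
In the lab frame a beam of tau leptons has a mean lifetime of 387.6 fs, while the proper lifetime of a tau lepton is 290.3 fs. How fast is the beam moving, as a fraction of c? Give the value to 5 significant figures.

β ≈ 0.66261

γ = Δt/τ₀ = 387.6/290.3 = 1.335171
β = √(1 − 1/γ²) = √(1 − 1/1.335171²) = 0.66261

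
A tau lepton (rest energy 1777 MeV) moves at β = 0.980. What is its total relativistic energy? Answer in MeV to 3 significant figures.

γ = 1/√(1 − 0.980²) = 5.0252
E = γm₀c² = 5.0252 × 1777 MeV = 8930 MeV

E ≈ 8930 MeV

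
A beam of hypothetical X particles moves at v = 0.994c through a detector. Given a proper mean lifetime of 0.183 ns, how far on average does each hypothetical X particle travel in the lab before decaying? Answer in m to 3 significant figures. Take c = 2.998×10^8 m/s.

γ = 1/√(1 − 0.994²) = 9.1424
Dilated lifetime: Δt = γτ₀ = 9.1424 × 0.183 ns = 1.6731 ns
d = vΔt = 0.994c × 1.6731 ns = 2.9800×10^8 m/s × 1.6731×10^-9 s = 0.499 m

d ≈ 0.499 m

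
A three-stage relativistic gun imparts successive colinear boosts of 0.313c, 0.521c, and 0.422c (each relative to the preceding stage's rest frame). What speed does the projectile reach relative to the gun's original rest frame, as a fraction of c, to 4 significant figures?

Compose boost 2: (0.521 + 0.313)/(1 + 0.521×0.313) = 0.8340/1.16307 = 0.717066
Compose boost 3: (0.422 + 0.717066)/(1 + 0.422×0.717066) = 1.13907/1.30260 = 0.8745

u ≈ 0.8745c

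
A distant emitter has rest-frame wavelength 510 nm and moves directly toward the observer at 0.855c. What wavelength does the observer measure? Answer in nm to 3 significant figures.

Relativistic Doppler: λ_obs = λ_src √((1−β)/(1+β))
= 510 × √(0.14500/1.8550) = 510 × 0.27958 = 143 nm

λ_obs ≈ 143 nm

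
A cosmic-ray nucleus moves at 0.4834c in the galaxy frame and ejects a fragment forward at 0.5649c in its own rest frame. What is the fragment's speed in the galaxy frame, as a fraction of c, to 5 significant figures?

u ≈ 0.82344c

Compose boost 2: (0.5649 + 0.4834)/(1 + 0.5649×0.4834) = 1.0483/1.273073 = 0.82344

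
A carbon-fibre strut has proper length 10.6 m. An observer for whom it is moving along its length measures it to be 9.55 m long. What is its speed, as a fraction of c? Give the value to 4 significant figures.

γ = L₀/L = 10.6/9.55 = 1.10995
β = √(1 − 1/γ²) = 0.4339

β ≈ 0.4339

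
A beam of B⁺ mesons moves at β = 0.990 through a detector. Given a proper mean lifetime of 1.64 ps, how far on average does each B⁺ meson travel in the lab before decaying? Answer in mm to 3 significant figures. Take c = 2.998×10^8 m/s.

d ≈ 3.45 mm

γ = 1/√(1 − 0.990²) = 7.0888
Dilated lifetime: Δt = γτ₀ = 7.0888 × 1.64 ps = 11.626 ps
d = vΔt = 0.990c × 11.626 ps = 2.9680×10^8 m/s × 1.1626×10^-11 s = 3.45 mm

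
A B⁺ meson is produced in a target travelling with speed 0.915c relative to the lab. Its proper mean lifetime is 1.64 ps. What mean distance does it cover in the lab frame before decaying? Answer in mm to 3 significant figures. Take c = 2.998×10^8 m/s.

d ≈ 1.12 mm

γ = 1/√(1 − 0.915²) = 2.4786
Dilated lifetime: Δt = γτ₀ = 2.4786 × 1.64 ps = 4.0649 ps
d = vΔt = 0.915c × 4.0649 ps = 2.7432×10^8 m/s × 4.0649×10^-12 s = 1.12 mm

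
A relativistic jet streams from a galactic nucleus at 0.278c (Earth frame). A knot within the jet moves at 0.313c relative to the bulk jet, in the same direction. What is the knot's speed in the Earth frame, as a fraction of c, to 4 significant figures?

Relativistic velocity addition: u = (u' + v)/(1 + u'v/c²)
= (0.313 + 0.278)/(1 + 0.313×0.278) = 0.5910/1.08701 = 0.5437

u ≈ 0.5437c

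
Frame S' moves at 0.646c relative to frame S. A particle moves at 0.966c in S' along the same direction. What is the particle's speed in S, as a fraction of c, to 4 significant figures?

Relativistic velocity addition: u = (u' + v)/(1 + u'v/c²)
= (0.966 + 0.646)/(1 + 0.966×0.646) = 1.612/1.62404 = 0.9926

u ≈ 0.9926c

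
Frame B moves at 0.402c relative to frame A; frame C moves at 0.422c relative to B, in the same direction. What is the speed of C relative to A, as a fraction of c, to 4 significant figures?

u ≈ 0.7045c

Compose boost 2: (0.422 + 0.402)/(1 + 0.422×0.402) = 0.8240/1.16964 = 0.7045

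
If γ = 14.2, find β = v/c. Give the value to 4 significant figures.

β = √(1 − 1/γ²) = √(1 − 1/14.2²) = √(0.995041) = 0.9975

β ≈ 0.9975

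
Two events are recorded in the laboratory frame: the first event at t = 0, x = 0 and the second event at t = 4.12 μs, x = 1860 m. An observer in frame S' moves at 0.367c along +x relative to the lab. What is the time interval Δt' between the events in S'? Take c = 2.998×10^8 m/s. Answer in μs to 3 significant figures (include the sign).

Δt' ≈ 1.98 μs

γ = 1/√(1 − 0.367²) = 1.0750
Δt' = γ(Δt − vΔx/c²) = 1.0750 × (4.12 μs − 0.367×1860 m / (2.998×10^8 m/s))
= 1.0750 × (1.8431 μs) = 1.98 μs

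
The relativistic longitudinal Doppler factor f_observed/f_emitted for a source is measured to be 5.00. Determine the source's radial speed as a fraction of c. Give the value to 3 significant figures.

f_obs/f_src = √((1+β)/(1−β)) = 5.00  ⇒  (1+β)/(1−β) = 25.000
β = |1 − D²|/(1 + D²) = |1 − 25.000|/(1 + 25.000) = 0.923

β ≈ 0.923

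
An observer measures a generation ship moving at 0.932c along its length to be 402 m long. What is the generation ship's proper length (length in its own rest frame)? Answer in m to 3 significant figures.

L₀ ≈ 1110 m

γ = 1/√(1 − 0.932²) = 2.7589
L₀ = γL = 2.7589 × 402 = 1110 m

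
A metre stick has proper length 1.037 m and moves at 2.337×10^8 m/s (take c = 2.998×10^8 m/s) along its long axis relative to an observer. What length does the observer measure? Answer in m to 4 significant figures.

L ≈ 0.6496 m

β = v/c = 2.337×10^8 / 2.998×10^8 = 0.779520
γ = 1/√(1 − 0.779520²) = 1.59648
Length contraction: L = L₀/γ = 1.037/1.59648 = 0.6496 m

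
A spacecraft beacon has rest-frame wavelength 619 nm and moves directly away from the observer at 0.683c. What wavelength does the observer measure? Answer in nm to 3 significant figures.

λ_obs ≈ 1430 nm

Relativistic Doppler: λ_obs = λ_src √((1+β)/(1−β))
= 619 × √(1.6830/0.31700) = 619 × 2.3042 = 1430 nm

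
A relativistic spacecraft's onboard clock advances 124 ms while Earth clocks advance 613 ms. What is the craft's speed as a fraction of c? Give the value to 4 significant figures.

γ = Δt/τ₀ = 613/124 = 4.94355
β = √(1 − 1/γ²) = √(1 − 1/4.94355²) = 0.9793

β ≈ 0.9793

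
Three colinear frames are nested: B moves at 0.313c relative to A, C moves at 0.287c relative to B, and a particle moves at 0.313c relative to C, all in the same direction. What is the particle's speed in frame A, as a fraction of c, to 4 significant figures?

Compose boost 2: (0.287 + 0.313)/(1 + 0.287×0.313) = 0.6000/1.08983 = 0.550544
Compose boost 3: (0.313 + 0.550544)/(1 + 0.313×0.550544) = 0.863544/1.17232 = 0.7366

u ≈ 0.7366c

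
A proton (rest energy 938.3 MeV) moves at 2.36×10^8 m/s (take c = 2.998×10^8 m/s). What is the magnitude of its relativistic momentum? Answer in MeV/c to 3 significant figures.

β = v/c = 2.36×10^8 / 2.998×10^8 = 0.78719
γ = 1/√(1 − 0.78719²) = 1.6215
p = γβm₀c = 1.6215 × 0.78719 × 938.3 MeV/c = 1200 MeV/c

p ≈ 1200 MeV/c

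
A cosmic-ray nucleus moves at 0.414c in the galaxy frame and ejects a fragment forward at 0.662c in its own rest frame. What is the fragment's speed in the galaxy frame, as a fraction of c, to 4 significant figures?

Compose boost 2: (0.662 + 0.414)/(1 + 0.662×0.414) = 1.076/1.27407 = 0.8445

u ≈ 0.8445c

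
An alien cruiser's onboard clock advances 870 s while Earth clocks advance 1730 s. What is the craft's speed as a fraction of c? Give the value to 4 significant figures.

γ = Δt/τ₀ = 1730/870 = 1.98851
β = √(1 − 1/γ²) = √(1 − 1/1.98851²) = 0.8644

β ≈ 0.8644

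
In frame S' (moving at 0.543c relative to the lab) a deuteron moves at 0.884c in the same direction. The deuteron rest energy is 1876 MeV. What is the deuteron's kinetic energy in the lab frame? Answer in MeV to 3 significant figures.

K ≈ 5200 MeV

u_lab = (0.884 + 0.543)/(1 + 0.884×0.543) = 0.964181
γ = 1/√(1 − 0.964181²) = 3.7701
K = (γ − 1)m₀c² = (3.7701 − 1) × 1876 = 2.7701 × 1876 = 5200 MeV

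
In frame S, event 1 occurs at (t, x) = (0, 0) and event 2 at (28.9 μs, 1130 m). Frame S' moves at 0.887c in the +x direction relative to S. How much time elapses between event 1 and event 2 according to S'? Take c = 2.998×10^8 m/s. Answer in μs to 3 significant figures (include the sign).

γ = 1/√(1 − 0.887²) = 2.1656
Δt' = γ(Δt − vΔx/c²) = 2.1656 × (28.9 μs − 0.887×1130 m / (2.998×10^8 m/s))
= 2.1656 × (25.557 μs) = 55.3 μs

Δt' ≈ 55.3 μs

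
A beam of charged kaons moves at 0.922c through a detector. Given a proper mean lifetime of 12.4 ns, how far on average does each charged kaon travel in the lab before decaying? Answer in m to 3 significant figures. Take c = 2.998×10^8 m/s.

d ≈ 8.85 m

γ = 1/√(1 − 0.922²) = 2.5827
Dilated lifetime: Δt = γτ₀ = 2.5827 × 12.4 ns = 32.026 ns
d = vΔt = 0.922c × 32.026 ns = 2.7642×10^8 m/s × 3.2026×10^-8 s = 8.85 m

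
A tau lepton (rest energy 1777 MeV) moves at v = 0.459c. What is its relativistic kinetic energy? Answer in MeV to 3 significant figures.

K ≈ 223 MeV

γ = 1/√(1 − 0.459²) = 1.1256
K = (γ − 1)m₀c² = (1.1256 − 1) × 1777 MeV = 0.12557 × 1777 MeV = 223 MeV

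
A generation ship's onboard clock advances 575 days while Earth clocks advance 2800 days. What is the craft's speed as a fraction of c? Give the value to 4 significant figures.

β ≈ 0.9787

γ = Δt/τ₀ = 2800/575 = 4.86957
β = √(1 − 1/γ²) = √(1 − 1/4.86957²) = 0.9787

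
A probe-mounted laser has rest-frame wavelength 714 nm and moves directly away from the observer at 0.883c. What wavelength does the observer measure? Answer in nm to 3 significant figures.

Relativistic Doppler: λ_obs = λ_src √((1+β)/(1−β))
= 714 × √(1.8830/0.11700) = 714 × 4.0117 = 2860 nm

λ_obs ≈ 2860 nm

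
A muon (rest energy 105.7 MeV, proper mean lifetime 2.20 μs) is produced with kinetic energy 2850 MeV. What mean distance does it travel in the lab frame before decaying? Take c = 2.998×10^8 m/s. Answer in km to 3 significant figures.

γ = 1 + K/(m₀c²) = 1 + 2850/105.7 = 27.963
β = √(1 − 1/γ²) = 0.99936
Dilated lifetime: γτ₀ = 27.963 × 2.20 μs = 61.519 μs
d = βc·γτ₀ = 0.99936 × (2.998×10^8 m/s) × 6.1519×10^-5 s = 18.4 km

d ≈ 18.4 km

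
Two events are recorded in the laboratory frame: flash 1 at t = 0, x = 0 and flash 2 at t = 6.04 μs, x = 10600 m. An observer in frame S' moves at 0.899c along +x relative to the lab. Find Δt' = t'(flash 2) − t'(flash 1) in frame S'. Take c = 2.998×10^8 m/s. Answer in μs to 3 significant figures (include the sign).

γ = 1/√(1 − 0.899²) = 2.2834
Δt' = γ(Δt − vΔx/c²) = 2.2834 × (6.04 μs − 0.899×10600 m / (2.998×10^8 m/s))
= 2.2834 × (-25.746 μs) = -58.8 μs

Δt' ≈ -58.8 μs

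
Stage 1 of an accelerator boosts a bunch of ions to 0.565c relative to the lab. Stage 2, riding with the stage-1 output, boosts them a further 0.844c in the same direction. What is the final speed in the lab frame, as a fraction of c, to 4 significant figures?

Compose boost 2: (0.844 + 0.565)/(1 + 0.844×0.565) = 1.409/1.47686 = 0.9541

u ≈ 0.9541c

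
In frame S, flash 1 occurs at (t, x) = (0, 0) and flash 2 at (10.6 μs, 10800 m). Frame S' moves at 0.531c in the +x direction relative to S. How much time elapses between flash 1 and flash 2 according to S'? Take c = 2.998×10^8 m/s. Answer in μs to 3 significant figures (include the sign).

Δt' ≈ -10.1 μs

γ = 1/√(1 − 0.531²) = 1.1801
Δt' = γ(Δt − vΔx/c²) = 1.1801 × (10.6 μs − 0.531×10800 m / (2.998×10^8 m/s))
= 1.1801 × (-8.5288 μs) = -10.1 μs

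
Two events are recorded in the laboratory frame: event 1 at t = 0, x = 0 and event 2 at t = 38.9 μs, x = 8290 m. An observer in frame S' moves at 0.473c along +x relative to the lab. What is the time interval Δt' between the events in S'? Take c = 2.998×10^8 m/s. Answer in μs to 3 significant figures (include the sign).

γ = 1/√(1 − 0.473²) = 1.1350
Δt' = γ(Δt − vΔx/c²) = 1.1350 × (38.9 μs − 0.473×8290 m / (2.998×10^8 m/s))
= 1.1350 × (25.821 μs) = 29.3 μs

Δt' ≈ 29.3 μs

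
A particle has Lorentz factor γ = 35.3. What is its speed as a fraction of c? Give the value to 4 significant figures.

β ≈ 0.9996

β = √(1 − 1/γ²) = √(1 − 1/35.3²) = √(0.999197) = 0.9996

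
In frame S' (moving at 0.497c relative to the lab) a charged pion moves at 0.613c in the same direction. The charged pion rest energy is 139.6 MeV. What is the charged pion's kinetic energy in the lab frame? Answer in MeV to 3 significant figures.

u_lab = (0.613 + 0.497)/(1 + 0.613×0.497) = 0.850796
γ = 1/√(1 − 0.850796²) = 1.9030
K = (γ − 1)m₀c² = (1.9030 − 1) × 139.6 = 0.90296 × 139.6 = 126 MeV

K ≈ 126 MeV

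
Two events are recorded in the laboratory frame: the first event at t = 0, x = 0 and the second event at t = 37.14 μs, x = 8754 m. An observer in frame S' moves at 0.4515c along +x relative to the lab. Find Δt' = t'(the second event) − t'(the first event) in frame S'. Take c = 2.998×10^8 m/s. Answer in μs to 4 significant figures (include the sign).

Δt' ≈ 26.85 μs

γ = 1/√(1 − 0.4515²) = 1.12074
Δt' = γ(Δt − vΔx/c²) = 1.12074 × (37.14 μs − 0.4515×8754 m / (2.998×10^8 m/s))
= 1.12074 × (23.9564 μs) = 26.85 μs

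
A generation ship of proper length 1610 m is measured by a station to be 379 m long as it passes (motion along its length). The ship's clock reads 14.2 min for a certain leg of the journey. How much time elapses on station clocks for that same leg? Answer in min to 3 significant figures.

Δt ≈ 60.3 min

Length contraction ⇒ γ = L₀/L = 1610/379 = 4.2480
Time dilation: Δt = γτ₀ = 4.2480 × 14.2 min = 60.3 min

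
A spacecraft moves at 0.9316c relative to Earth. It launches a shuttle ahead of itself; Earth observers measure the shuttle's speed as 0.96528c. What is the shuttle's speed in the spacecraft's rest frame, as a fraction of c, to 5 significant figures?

Inverse velocity addition: u' = (u − v)/(1 − uv/c²)
= (0.96528 − 0.9316)/(1 − 0.96528×0.9316) = 0.033680/0.1007452 = 0.33431

u' ≈ 0.33431c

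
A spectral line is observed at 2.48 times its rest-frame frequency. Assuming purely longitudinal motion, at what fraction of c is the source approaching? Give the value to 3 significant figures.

f_obs/f_src = √((1+β)/(1−β)) = 2.48  ⇒  (1+β)/(1−β) = 6.1504
β = |1 − D²|/(1 + D²) = |1 − 6.1504|/(1 + 6.1504) = 0.720

β ≈ 0.720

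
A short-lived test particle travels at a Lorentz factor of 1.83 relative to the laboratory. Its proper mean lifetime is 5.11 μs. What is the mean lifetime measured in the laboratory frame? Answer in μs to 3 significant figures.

Δt ≈ 9.35 μs

γ = 1.83 (given)
Time dilation: Δt = γτ₀ = 1.83 × 5.11 μs = 9.35 μs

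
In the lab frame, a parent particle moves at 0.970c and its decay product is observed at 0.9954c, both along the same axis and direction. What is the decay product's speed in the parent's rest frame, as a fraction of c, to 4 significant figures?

u' ≈ 0.7370c

Inverse velocity addition: u' = (u − v)/(1 − uv/c²)
= (0.9954 − 0.970)/(1 − 0.9954×0.970) = 0.02540/0.0344620 = 0.7370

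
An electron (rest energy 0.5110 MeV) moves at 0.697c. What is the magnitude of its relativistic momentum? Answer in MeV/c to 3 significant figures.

p ≈ 0.497 MeV/c

γ = 1/√(1 − 0.697²) = 1.3946
p = γβm₀c = 1.3946 × 0.697 × 0.5110 MeV/c = 0.497 MeV/c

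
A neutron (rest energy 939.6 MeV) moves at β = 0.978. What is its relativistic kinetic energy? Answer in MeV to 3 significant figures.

γ = 1/√(1 − 0.978²) = 4.7938
K = (γ − 1)m₀c² = (4.7938 − 1) × 939.6 MeV = 3.7938 × 939.6 MeV = 3560 MeV

K ≈ 3560 MeV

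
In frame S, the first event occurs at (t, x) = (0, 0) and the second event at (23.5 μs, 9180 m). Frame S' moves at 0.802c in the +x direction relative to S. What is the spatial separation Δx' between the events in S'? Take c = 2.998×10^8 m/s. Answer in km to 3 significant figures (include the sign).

Δx' ≈ 5.91 km

γ = 1/√(1 − 0.802²) = 1.6741
Δx' = γ(Δx − vΔt) = 1.6741 × (9180 m − 0.802×(2.998×10^8 m/s)×23.5×10^-6 s)
= 1.6741 × (3529.7 m) = 5.91 km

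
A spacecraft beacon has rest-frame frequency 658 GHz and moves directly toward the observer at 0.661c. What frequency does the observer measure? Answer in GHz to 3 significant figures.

f_obs ≈ 1460 GHz

Relativistic Doppler: f_obs = f_src √((1+β)/(1−β))
= 658 × √(1.6610/0.33900) = 658 × 2.2135 = 1460 GHz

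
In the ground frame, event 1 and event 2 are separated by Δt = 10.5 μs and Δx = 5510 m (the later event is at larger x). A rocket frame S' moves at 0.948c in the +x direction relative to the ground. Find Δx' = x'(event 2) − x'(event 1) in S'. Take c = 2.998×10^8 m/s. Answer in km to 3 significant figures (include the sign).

Δx' ≈ 7.94 km

γ = 1/√(1 − 0.948²) = 3.1420
Δx' = γ(Δx − vΔt) = 3.1420 × (5510 m − 0.948×(2.998×10^8 m/s)×10.5×10^-6 s)
= 3.1420 × (2525.8 m) = 7.94 km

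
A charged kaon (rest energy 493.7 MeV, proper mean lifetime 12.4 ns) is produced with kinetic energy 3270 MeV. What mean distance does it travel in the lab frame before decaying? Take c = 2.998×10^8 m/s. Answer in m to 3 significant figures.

γ = 1 + K/(m₀c²) = 1 + 3270/493.7 = 7.6235
β = √(1 − 1/γ²) = 0.99136
Dilated lifetime: γτ₀ = 7.6235 × 12.4 ns = 94.531 ns
d = βc·γτ₀ = 0.99136 × (2.998×10^8 m/s) × 9.4531×10^-8 s = 28.1 m

d ≈ 28.1 m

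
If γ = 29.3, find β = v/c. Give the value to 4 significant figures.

β ≈ 0.9994

β = √(1 − 1/γ²) = √(1 − 1/29.3²) = √(0.998835) = 0.9994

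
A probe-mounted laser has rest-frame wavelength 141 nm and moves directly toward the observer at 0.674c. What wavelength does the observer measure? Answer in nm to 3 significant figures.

λ_obs ≈ 62.2 nm

Relativistic Doppler: λ_obs = λ_src √((1−β)/(1+β))
= 141 × √(0.32600/1.6740) = 141 × 0.44130 = 62.2 nm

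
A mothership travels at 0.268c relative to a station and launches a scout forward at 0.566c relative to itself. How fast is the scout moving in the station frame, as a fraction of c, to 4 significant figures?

u ≈ 0.7242c

Compose boost 2: (0.566 + 0.268)/(1 + 0.566×0.268) = 0.8340/1.15169 = 0.7242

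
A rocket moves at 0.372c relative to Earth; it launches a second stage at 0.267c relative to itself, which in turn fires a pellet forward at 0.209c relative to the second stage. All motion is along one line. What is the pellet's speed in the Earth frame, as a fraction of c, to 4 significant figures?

u ≈ 0.7047c

Compose boost 2: (0.267 + 0.372)/(1 + 0.267×0.372) = 0.6390/1.09932 = 0.581266
Compose boost 3: (0.209 + 0.581266)/(1 + 0.209×0.581266) = 0.790266/1.12148 = 0.7047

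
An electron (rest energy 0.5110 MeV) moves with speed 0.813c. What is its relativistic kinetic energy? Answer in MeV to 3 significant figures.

γ = 1/√(1 − 0.813²) = 1.7174
K = (γ − 1)m₀c² = (1.7174 − 1) × 0.5110 MeV = 0.71743 × 0.5110 MeV = 0.367 MeV

K ≈ 0.367 MeV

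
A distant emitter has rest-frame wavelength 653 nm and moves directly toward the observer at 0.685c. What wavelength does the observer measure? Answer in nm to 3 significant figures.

Relativistic Doppler: λ_obs = λ_src √((1−β)/(1+β))
= 653 × √(0.31500/1.6850) = 653 × 0.43237 = 282 nm

λ_obs ≈ 282 nm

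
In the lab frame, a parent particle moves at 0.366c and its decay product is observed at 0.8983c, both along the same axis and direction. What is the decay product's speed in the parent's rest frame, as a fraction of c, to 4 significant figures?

Inverse velocity addition: u' = (u − v)/(1 − uv/c²)
= (0.8983 − 0.366)/(1 − 0.8983×0.366) = 0.5323/0.671222 = 0.7930

u' ≈ 0.7930c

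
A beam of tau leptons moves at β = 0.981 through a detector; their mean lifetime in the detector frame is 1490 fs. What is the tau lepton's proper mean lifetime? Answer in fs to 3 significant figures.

τ₀ ≈ 289 fs

γ = 1/√(1 − 0.981²) = 5.1544
Proper time: τ₀ = Δt/γ = 1490/5.1544 = 289 fs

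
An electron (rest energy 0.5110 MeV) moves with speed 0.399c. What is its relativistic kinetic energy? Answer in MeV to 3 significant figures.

γ = 1/√(1 − 0.399²) = 1.0906
K = (γ − 1)m₀c² = (1.0906 − 1) × 0.5110 MeV = 0.090571 × 0.5110 MeV = 0.0463 MeV

K ≈ 0.0463 MeV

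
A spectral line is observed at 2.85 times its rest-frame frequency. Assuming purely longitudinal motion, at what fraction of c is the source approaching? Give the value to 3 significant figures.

f_obs/f_src = √((1+β)/(1−β)) = 2.85  ⇒  (1+β)/(1−β) = 8.1225
β = |1 − D²|/(1 + D²) = |1 − 8.1225|/(1 + 8.1225) = 0.781

β ≈ 0.781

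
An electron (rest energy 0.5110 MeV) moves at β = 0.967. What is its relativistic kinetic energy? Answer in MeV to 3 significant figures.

γ = 1/√(1 − 0.967²) = 3.9250
K = (γ − 1)m₀c² = (3.9250 − 1) × 0.5110 MeV = 2.9250 × 0.5110 MeV = 1.49 MeV

K ≈ 1.49 MeV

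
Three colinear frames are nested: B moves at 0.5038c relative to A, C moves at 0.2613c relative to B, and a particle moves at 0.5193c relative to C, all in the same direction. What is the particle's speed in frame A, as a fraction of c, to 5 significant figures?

Compose boost 2: (0.2613 + 0.5038)/(1 + 0.2613×0.5038) = 0.76510/1.131643 = 0.6760966
Compose boost 3: (0.5193 + 0.6760966)/(1 + 0.5193×0.6760966) = 1.195397/1.351097 = 0.88476

u ≈ 0.88476c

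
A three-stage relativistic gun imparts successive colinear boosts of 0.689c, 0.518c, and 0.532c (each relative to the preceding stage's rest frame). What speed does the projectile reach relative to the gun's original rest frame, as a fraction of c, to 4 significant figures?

Compose boost 2: (0.518 + 0.689)/(1 + 0.518×0.689) = 1.207/1.35690 = 0.889526
Compose boost 3: (0.532 + 0.889526)/(1 + 0.532×0.889526) = 1.42153/1.47323 = 0.9649

u ≈ 0.9649c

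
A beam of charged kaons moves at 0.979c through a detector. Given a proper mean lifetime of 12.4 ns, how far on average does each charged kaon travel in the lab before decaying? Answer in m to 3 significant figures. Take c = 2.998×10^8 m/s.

γ = 1/√(1 − 0.979²) = 4.9053
Dilated lifetime: Δt = γτ₀ = 4.9053 × 12.4 ns = 60.826 ns
d = vΔt = 0.979c × 60.826 ns = 2.9350×10^8 m/s × 6.0826×10^-8 s = 17.9 m

d ≈ 17.9 m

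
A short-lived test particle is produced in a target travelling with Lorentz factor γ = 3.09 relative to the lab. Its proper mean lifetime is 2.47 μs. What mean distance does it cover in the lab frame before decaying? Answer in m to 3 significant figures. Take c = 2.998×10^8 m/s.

d ≈ 2170 m

β = √(1 − 1/γ²) = √(1 − 1/3.09²) = 0.94619
Dilated lifetime: Δt = γτ₀ = 3.09 × 2.47 μs = 7.6323 μs
d = vΔt = 0.94619c × 7.6323 μs = 2.8367×10^8 m/s × 7.6323×10^-6 s = 2170 m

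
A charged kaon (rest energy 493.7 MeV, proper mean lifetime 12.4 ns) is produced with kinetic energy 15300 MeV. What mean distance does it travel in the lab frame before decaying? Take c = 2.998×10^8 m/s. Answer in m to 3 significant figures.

γ = 1 + K/(m₀c²) = 1 + 15300/493.7 = 31.990
β = √(1 − 1/γ²) = 0.99951
Dilated lifetime: γτ₀ = 31.990 × 12.4 ns = 396.68 ns
d = βc·γτ₀ = 0.99951 × (2.998×10^8 m/s) × 3.9668×10^-7 s = 119 m

d ≈ 119 m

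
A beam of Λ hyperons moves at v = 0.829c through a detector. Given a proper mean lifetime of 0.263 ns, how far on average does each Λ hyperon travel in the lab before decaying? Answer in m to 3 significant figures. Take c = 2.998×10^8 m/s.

d ≈ 0.117 m

γ = 1/√(1 − 0.829²) = 1.7881
Dilated lifetime: Δt = γτ₀ = 1.7881 × 0.263 ns = 0.47027 ns
d = vΔt = 0.829c × 0.47027 ns = 2.4853×10^8 m/s × 4.7027×10^-10 s = 0.117 m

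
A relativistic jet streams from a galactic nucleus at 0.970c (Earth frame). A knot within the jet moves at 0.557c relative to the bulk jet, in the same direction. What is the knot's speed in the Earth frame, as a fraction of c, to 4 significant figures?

Relativistic velocity addition: u = (u' + v)/(1 + u'v/c²)
= (0.557 + 0.970)/(1 + 0.557×0.970) = 1.527/1.54029 = 0.9914

u ≈ 0.9914c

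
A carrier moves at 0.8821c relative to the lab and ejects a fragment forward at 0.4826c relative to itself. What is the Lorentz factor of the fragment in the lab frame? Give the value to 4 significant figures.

γ ≈ 3.456

u_lab = (0.4826 + 0.8821)/(1 + 0.4826×0.8821) = 1.3647/1.425701 = 0.9572130
γ = 1/√(1 − 0.9572130²) = 3.456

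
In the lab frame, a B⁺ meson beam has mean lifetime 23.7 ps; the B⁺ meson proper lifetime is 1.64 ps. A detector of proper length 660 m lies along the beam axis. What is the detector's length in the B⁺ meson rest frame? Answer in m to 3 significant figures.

L ≈ 45.7 m

Time dilation ⇒ γ = Δt/τ₀ = 23.7/1.64 = 14.451
Length contraction: L = L₀/γ = 660/14.451 = 45.7 m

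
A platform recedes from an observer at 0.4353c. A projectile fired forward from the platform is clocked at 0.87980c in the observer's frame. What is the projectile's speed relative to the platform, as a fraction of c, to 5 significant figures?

Inverse velocity addition: u' = (u − v)/(1 − uv/c²)
= (0.87980 − 0.4353)/(1 − 0.87980×0.4353) = 0.44450/0.6170231 = 0.72039

u' ≈ 0.72039c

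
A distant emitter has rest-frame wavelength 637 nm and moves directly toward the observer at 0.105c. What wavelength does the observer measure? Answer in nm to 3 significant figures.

λ_obs ≈ 573 nm

Relativistic Doppler: λ_obs = λ_src √((1−β)/(1+β))
= 637 × √(0.89500/1.1050) = 637 × 0.89997 = 573 nm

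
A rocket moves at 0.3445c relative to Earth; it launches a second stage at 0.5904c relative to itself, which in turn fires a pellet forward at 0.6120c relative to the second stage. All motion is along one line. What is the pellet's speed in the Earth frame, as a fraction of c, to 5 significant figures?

Compose boost 2: (0.5904 + 0.3445)/(1 + 0.5904×0.3445) = 0.93490/1.203393 = 0.7768868
Compose boost 3: (0.6120 + 0.7768868)/(1 + 0.6120×0.7768868) = 1.388887/1.475455 = 0.94133

u ≈ 0.94133c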